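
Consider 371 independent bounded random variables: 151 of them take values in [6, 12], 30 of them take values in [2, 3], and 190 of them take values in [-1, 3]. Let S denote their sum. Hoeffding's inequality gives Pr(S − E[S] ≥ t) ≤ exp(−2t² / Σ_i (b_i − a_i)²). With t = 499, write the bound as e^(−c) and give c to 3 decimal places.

58.547

Σ(b_i − a_i)² = 151·6² + 30·1² + 190·4² = 8506.
c = 2t² / 8506 = 2·499² / 8506 = 58.5471.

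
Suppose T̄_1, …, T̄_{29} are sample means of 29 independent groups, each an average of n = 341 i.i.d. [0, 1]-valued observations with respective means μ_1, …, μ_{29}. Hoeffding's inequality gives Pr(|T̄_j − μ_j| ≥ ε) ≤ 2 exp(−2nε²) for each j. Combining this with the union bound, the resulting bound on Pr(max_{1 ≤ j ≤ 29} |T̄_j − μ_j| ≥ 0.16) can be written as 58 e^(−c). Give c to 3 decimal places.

17.459

Union bound over the 29 events: Pr(max_{1 ≤ j ≤ 29} |T̄_j − μ_j| ≥ 0.16) ≤ 29·2·exp(−2nε²) = 58 exp(−2·341·0.16²).
So c = 2·341·0.16² = 17.4592.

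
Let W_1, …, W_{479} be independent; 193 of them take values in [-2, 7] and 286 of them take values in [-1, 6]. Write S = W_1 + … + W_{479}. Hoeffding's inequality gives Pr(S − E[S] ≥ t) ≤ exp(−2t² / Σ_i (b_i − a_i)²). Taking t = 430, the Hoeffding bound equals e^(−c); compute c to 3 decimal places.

12.473

Σ(b_i − a_i)² = 193·9² + 286·7² = 29647.
c = 2t² / 29647 = 2·430² / 29647 = 12.4734.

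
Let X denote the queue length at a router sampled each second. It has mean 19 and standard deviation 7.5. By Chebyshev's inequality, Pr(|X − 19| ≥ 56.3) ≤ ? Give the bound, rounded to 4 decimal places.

Chebyshev: Pr(|X − μ| ≥ t) ≤ Var(X)/t².
Var(X) = σ² = 7.5² = 56.25.
Bound = 56.25 / 3169.69 = 0.0177.

0.0177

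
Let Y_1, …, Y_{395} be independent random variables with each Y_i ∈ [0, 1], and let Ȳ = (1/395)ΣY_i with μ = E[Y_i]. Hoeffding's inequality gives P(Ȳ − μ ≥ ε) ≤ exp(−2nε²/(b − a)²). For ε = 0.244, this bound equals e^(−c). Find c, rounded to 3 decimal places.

c = 2nε²/(b − a)² = 2·395·0.244² / 1² = 47.0334.

47.033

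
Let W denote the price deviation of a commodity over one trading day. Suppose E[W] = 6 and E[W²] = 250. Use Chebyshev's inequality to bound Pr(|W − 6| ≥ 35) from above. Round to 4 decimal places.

Var(W) = E[W²] − (E[W])² = 250 − 36 = 214.
Chebyshev's inequality: Pr(|W − μ| ≥ t) ≤ Var(W)/t² = 214/1225 = 0.1747.

0.1747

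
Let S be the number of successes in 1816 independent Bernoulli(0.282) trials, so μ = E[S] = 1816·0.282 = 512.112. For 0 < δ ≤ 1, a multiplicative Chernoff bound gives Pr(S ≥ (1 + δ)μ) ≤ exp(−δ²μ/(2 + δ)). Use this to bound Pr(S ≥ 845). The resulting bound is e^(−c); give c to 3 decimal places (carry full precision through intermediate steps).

81.655

Write 845 = (1 + δ)μ, so δ = 845/512.112 − 1 = 0.6500297…
Then the exponent is δ²μ/(2 + δ) = (845 − μ)² / (μ·(2 + δ)) = 81.654587.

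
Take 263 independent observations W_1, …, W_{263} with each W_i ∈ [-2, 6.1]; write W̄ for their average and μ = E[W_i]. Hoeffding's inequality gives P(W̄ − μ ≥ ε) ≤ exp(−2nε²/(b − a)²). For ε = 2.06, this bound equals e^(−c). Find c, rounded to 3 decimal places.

c = 2nε²/(b − a)² = 2·263·2.06² / 8.1² = 34.0212.

34.021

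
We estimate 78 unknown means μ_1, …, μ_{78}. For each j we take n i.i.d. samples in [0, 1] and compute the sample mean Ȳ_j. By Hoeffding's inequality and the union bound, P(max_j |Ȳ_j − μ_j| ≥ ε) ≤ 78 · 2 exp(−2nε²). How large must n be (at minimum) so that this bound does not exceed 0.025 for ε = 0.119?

Need 2·78·exp(−2nε²) ≤ 0.025, i.e. exp(−2nε²) ≤ 0.025/156.
So 2nε² ≥ ln(156/0.025) = 8.738735.
Hence n ≥ 8.738735/(2·0.119²) = 308.549.
The smallest integer n is 309.

309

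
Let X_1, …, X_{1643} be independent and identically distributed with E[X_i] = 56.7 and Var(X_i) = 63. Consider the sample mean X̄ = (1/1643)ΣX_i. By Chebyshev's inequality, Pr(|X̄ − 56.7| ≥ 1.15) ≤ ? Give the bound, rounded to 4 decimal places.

0.0290

Var(X̄) = Var(X_i)/n = 63/1643 = 0.038344.
Chebyshev: Pr(|X̄ − 56.7| ≥ 1.15) ≤ Var(X̄)/(1.15)² = 63/(1643·1.15²) = 0.0290.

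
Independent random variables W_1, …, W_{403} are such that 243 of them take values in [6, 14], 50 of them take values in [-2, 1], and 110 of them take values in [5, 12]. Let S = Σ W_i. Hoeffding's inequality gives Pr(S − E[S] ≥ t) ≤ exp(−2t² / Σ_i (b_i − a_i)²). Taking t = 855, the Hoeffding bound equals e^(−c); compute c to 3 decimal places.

Σ(b_i − a_i)² = 243·8² + 50·3² + 110·7² = 21392.
c = 2t² / 21392 = 2·855² / 21392 = 68.3456.

68.346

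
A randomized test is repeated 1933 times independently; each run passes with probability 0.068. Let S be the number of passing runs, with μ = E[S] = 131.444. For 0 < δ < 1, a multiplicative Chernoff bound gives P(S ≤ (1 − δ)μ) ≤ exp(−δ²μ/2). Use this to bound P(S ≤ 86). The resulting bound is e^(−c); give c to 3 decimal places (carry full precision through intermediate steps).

7.856

Write 86 = (1 − δ)μ, so δ = 1 − 86/131.444 = 0.345729…
Then the exponent is δ²μ/2 = (μ − 86)²/(2μ) = 7.855654.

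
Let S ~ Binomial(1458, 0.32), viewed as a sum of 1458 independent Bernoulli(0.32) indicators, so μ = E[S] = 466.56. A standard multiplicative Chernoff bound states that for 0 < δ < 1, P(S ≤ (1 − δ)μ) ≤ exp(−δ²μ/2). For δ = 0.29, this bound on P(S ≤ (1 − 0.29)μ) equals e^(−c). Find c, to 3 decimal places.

c = δ²μ/2 = 0.29²·466.56/2 = 19.6188.

19.619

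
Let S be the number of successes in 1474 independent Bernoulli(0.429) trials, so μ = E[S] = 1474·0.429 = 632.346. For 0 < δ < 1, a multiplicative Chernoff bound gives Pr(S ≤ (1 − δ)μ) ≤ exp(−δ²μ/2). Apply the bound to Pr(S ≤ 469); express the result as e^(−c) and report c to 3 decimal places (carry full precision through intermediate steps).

21.098

Write 469 = (1 − δ)μ, so δ = 1 − 469/632.346 = 0.2583174…
Then the exponent is δ²μ/2 = (μ − 469)²/(2μ) = 21.097560.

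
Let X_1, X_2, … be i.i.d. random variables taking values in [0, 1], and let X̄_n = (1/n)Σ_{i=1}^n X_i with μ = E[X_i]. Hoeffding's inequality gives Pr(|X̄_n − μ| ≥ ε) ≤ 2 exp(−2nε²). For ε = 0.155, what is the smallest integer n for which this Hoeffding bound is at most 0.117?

60

Require 2·exp(−2nε²) ≤ 0.117, i.e. 2nε² ≥ ln(2/0.117) = 2.838729.
So n ≥ 2.838729 / (2·0.155²) = 59.079.
The smallest integer n is 60.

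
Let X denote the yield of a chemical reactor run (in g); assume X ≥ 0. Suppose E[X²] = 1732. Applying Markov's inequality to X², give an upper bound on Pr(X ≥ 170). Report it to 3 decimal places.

0.060

Since X ≥ 0, the event {X ≥ 170} is the same as {X² ≥ 28900}.
Markov's inequality applied to X² gives Pr(X² ≥ 28900) ≤ E[X²]/28900 = 1732/28900 = 0.0599.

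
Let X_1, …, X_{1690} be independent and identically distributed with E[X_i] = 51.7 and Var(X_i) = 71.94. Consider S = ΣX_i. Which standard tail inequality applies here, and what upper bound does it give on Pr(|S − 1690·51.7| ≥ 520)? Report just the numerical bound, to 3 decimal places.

With mean and variance of each term known, Chebyshev's inequality bounds the deviation of the sum (or sample mean).
Var(S) = n·Var(X_i) = 1690·71.94 = 121578.6.
Chebyshev: Pr(|S − 1690·51.7| ≥ 520) ≤ Var(S)/520² = 121578.6/270400 = 0.4496.

0.450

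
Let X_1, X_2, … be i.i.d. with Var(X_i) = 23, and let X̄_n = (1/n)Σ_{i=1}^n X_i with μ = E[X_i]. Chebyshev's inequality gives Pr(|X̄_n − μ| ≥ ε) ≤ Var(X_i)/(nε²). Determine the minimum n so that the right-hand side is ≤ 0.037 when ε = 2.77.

Require 23/(n·2.77²) ≤ 0.037, i.e. n ≥ 23/(0.037·2.77²) = 81.015.
The smallest integer n is 82.

82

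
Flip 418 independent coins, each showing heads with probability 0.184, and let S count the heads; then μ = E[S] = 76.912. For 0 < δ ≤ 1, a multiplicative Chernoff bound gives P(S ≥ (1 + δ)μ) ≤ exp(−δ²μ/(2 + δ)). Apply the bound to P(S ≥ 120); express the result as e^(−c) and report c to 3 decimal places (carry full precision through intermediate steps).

9.428

Write 120 = (1 + δ)μ, so δ = 120/76.912 − 1 = 0.5602247…
Then the exponent is δ²μ/(2 + δ) = (120 − μ)² / (μ·(2 + δ)) = 9.428454.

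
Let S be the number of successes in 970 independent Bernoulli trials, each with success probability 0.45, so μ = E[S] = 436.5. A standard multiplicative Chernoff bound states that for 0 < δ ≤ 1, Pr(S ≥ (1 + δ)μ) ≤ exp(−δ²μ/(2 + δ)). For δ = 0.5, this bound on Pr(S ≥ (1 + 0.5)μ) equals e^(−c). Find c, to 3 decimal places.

43.650

c = δ²μ/(2 + δ) = 0.5²·436.5/(2 + 0.5) = 43.6500.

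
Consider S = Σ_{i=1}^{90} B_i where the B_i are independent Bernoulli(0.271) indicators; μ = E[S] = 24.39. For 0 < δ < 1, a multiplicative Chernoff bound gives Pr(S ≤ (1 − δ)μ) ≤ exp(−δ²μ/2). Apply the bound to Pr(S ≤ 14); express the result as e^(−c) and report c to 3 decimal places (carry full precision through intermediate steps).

2.213

Write 14 = (1 − δ)μ, so δ = 1 − 14/24.39 = 0.4259943…
Then the exponent is δ²μ/2 = (μ − 14)²/(2μ) = 2.213040.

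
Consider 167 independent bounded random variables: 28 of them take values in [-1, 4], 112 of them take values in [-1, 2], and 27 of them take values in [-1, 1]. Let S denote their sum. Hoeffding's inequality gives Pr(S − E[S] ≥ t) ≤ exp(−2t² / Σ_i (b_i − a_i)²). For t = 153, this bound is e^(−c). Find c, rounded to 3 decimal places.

Σ(b_i − a_i)² = 28·5² + 112·3² + 27·2² = 1816.
c = 2t² / 1816 = 2·153² / 1816 = 25.7808.

25.781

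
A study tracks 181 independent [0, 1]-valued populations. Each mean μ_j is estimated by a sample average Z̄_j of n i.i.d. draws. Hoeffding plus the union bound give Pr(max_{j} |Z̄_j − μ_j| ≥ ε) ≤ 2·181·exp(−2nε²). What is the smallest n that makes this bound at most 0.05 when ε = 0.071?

882

Need 2·181·exp(−2nε²) ≤ 0.05, i.e. exp(−2nε²) ≤ 0.05/362.
So 2nε² ≥ ln(362/0.05) = 8.887376.
Hence n ≥ 8.887376/(2·0.071²) = 881.509.
The smallest integer n is 882.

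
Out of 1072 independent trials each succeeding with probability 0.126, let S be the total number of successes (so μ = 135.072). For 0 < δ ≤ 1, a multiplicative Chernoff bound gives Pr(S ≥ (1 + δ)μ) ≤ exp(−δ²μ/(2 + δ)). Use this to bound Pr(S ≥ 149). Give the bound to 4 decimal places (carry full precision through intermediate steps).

Write 149 = (1 + δ)μ, so δ = 149/135.072 − 1 = 0.1031154…
Then the exponent is δ²μ/(2 + δ) = (149 − μ)² / (μ·(2 + δ)) = 0.682887.
Bound = exp(−0.682887) = 0.50516.

0.5052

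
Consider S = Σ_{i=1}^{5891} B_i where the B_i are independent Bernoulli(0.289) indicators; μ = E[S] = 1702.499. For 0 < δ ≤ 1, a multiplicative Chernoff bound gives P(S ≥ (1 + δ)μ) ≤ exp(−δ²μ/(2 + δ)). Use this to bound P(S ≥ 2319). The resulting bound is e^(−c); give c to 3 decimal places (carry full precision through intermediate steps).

Write 2319 = (1 + δ)μ, so δ = 2319/1702.499 − 1 = 0.3621153…
Then the exponent is δ²μ/(2 + δ) = (2319 − μ)² / (μ·(2 + δ)) = 94.510401.

94.510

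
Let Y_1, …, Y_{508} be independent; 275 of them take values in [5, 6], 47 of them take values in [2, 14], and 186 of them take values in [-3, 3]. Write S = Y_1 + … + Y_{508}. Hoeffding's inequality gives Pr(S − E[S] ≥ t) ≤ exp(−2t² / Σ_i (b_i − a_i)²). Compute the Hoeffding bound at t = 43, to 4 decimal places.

Σ(b_i − a_i)² = 275·1² + 47·12² + 186·6² = 13739.
Exponent = 2·43² / 13739 = 0.26916.
Bound = exp(−0.26916) = 0.76402.

0.7640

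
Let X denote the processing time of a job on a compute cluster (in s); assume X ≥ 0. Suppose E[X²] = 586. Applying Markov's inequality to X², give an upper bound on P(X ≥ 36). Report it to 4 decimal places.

0.4522

Since X ≥ 0, the event {X ≥ 36} is the same as {X² ≥ 1296}.
Markov's inequality applied to X² gives P(X² ≥ 1296) ≤ E[X²]/1296 = 586/1296 = 0.4522.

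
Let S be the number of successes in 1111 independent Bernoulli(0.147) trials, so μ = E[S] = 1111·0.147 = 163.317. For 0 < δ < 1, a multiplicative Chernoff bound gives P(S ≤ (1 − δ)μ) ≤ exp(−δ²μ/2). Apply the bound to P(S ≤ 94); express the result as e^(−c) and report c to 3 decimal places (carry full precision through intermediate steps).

14.710

Write 94 = (1 − δ)μ, so δ = 1 − 94/163.317 = 0.4244322…
Then the exponent is δ²μ/2 = (μ − 94)²/(2μ) = 14.710185.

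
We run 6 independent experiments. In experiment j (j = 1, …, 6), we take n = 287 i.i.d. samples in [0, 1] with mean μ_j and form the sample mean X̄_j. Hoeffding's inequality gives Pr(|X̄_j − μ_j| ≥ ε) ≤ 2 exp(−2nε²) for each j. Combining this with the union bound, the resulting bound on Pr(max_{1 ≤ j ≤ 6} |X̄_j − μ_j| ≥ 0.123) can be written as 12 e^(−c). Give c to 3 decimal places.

8.684

Union bound over the 6 events: Pr(max_{1 ≤ j ≤ 6} |X̄_j − μ_j| ≥ 0.123) ≤ 6·2·exp(−2nε²) = 12 exp(−2·287·0.123²).
So c = 2·287·0.123² = 8.6840.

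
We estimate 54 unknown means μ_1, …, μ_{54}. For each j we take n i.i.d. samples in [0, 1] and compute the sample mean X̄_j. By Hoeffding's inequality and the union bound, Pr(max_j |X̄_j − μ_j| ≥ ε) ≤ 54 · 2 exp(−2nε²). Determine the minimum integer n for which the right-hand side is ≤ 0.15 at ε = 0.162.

Need 2·54·exp(−2nε²) ≤ 0.15, i.e. exp(−2nε²) ≤ 0.15/108.
So 2nε² ≥ ln(108/0.15) = 6.579251.
Hence n ≥ 6.579251/(2·0.162²) = 125.348.
The smallest integer n is 126.

126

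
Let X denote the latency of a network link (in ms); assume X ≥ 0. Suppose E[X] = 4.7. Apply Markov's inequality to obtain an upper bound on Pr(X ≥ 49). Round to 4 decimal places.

0.0959

Markov's inequality: for a non-negative random variable, Pr(X ≥ a) ≤ E[X]/a.
Here E[X] = 4.7 and a = 49, so the bound is 4.7/49 = 0.0959.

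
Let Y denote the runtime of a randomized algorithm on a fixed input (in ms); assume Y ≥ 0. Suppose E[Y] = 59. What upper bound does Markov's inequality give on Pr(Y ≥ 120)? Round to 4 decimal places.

0.4917

Markov's inequality: for a non-negative random variable, Pr(Y ≥ a) ≤ E[Y]/a.
Here E[Y] = 59 and a = 120, so the bound is 59/120 = 0.4917.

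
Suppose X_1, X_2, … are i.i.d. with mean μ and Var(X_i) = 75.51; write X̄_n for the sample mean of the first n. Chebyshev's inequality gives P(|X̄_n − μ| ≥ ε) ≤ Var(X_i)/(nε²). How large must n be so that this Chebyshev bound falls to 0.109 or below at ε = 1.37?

Require 75.51/(n·1.37²) ≤ 0.109, i.e. n ≥ 75.51/(0.109·1.37²) = 369.094.
The smallest integer n is 370.

370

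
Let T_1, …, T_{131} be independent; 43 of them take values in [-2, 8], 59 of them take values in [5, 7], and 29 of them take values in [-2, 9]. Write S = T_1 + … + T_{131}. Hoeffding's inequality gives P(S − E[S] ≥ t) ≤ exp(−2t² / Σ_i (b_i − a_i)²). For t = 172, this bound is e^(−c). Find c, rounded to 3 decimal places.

7.355

Σ(b_i − a_i)² = 43·10² + 59·2² + 29·11² = 8045.
c = 2t² / 8045 = 2·172² / 8045 = 7.3546.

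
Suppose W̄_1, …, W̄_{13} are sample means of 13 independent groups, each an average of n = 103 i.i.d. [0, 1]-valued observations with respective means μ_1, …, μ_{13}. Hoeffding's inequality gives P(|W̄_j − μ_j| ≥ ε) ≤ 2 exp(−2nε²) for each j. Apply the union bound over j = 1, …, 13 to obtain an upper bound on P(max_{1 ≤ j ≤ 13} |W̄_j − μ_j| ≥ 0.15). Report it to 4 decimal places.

Per-experiment Hoeffding bound: 2·exp(−2·103·0.15²) = 2·exp(−4.63500) = 0.019412.
Union bound over 13 events: 13·0.019412 = 0.25236.

0.2524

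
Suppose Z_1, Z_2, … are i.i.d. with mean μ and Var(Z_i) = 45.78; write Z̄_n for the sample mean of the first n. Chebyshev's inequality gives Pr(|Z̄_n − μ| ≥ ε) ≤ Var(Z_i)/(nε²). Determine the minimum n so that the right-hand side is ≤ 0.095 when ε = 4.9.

Require 45.78/(n·4.9²) ≤ 0.095, i.e. n ≥ 45.78/(0.095·4.9²) = 20.071.
The smallest integer n is 21.

21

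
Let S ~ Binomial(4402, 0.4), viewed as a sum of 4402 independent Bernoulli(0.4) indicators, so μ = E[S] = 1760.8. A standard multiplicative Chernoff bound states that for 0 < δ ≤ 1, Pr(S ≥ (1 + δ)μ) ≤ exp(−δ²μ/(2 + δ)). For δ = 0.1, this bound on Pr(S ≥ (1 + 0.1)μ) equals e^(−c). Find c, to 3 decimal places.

c = δ²μ/(2 + δ) = 0.1²·1760.8/(2 + 0.1) = 8.3848.

8.385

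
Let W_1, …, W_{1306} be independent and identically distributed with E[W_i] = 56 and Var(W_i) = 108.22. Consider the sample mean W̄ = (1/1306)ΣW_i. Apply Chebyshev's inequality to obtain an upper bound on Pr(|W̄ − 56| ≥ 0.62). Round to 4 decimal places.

0.2156

Var(W̄) = Var(W_i)/n = 108.22/1306 = 0.082864.
Chebyshev: Pr(|W̄ − 56| ≥ 0.62) ≤ Var(W̄)/(0.62)² = 108.22/(1306·0.62²) = 0.2156.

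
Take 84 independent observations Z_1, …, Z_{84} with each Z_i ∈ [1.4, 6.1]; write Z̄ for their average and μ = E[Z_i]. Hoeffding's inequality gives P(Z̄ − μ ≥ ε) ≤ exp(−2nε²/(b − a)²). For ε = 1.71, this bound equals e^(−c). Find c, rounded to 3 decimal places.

22.239

c = 2nε²/(b − a)² = 2·84·1.71² / 4.7² = 22.2385.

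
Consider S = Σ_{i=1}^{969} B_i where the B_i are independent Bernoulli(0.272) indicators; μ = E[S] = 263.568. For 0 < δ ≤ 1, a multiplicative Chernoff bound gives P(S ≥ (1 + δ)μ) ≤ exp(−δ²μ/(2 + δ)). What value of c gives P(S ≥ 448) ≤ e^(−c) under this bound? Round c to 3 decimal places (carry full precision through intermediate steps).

Write 448 = (1 + δ)μ, so δ = 448/263.568 − 1 = 0.6997511…
Then the exponent is δ²μ/(2 + δ) = (448 − μ)² / (μ·(2 + δ)) = 47.803109.

47.803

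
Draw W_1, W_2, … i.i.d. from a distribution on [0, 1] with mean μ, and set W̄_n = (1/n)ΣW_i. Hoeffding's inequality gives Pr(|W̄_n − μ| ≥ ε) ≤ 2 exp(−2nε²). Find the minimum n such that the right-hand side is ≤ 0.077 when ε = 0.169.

58

Require 2·exp(−2nε²) ≤ 0.077, i.e. 2nε² ≥ ln(2/0.077) = 3.257097.
So n ≥ 3.257097 / (2·0.169²) = 57.020.
The smallest integer n is 58.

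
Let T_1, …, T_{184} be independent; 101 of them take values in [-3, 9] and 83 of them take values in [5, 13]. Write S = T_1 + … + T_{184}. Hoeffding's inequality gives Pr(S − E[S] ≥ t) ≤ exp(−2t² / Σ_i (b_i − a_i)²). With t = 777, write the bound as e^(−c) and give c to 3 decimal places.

60.811

Σ(b_i − a_i)² = 101·12² + 83·8² = 19856.
c = 2t² / 19856 = 2·777² / 19856 = 60.8107.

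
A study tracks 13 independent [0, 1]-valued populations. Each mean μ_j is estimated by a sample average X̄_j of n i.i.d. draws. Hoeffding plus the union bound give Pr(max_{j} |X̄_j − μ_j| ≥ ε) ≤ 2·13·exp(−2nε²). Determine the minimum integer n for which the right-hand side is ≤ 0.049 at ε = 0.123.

Need 2·13·exp(−2nε²) ≤ 0.049, i.e. exp(−2nε²) ≤ 0.049/26.
So 2nε² ≥ ln(26/0.049) = 6.274032.
Hence n ≥ 6.274032/(2·0.123²) = 207.351.
The smallest integer n is 208.

208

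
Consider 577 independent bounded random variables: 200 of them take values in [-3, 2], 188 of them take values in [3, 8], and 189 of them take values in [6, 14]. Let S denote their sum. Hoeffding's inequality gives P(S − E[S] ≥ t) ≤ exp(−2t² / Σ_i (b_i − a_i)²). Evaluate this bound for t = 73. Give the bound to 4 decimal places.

Σ(b_i − a_i)² = 200·5² + 188·5² + 189·8² = 21796.
Exponent = 2·73² / 21796 = 0.48899.
Bound = exp(−0.48899) = 0.61325.

0.6132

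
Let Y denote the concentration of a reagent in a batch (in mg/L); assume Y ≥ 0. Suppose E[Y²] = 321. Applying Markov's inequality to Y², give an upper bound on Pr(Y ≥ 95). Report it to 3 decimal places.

0.036

Since Y ≥ 0, the event {Y ≥ 95} is the same as {Y² ≥ 9025}.
Markov's inequality applied to Y² gives Pr(Y² ≥ 9025) ≤ E[Y²]/9025 = 321/9025 = 0.0356.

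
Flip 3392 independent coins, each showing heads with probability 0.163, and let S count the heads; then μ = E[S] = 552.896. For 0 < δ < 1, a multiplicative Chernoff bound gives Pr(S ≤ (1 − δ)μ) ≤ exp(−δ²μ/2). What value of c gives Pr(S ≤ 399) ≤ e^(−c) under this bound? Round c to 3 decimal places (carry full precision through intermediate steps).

21.418

Write 399 = (1 − δ)μ, so δ = 1 − 399/552.896 = 0.2783453…
Then the exponent is δ²μ/2 = (μ − 399)²/(2μ) = 21.418114.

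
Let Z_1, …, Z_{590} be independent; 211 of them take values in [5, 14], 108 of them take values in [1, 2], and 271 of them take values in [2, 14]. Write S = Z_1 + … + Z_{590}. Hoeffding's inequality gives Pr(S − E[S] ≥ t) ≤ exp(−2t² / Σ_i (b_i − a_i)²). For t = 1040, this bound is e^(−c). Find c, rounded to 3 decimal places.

38.475

Σ(b_i − a_i)² = 211·9² + 108·1² + 271·12² = 56223.
c = 2t² / 56223 = 2·1040² / 56223 = 38.4754.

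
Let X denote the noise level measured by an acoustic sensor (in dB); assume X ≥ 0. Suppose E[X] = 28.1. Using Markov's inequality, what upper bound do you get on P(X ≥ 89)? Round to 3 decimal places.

Markov's inequality: for a non-negative random variable, P(X ≥ a) ≤ E[X]/a.
Here E[X] = 28.1 and a = 89, so the bound is 28.1/89 = 0.3157.

0.316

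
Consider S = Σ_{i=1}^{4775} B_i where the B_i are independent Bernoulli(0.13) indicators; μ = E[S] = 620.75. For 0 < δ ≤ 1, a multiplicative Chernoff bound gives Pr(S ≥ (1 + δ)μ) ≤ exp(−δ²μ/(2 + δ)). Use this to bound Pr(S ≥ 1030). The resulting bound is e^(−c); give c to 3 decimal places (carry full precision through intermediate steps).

Write 1030 = (1 + δ)μ, so δ = 1030/620.75 − 1 = 0.6592831…
Then the exponent is δ²μ/(2 + δ) = (1030 − μ)² / (μ·(2 + δ)) = 101.460283.

101.460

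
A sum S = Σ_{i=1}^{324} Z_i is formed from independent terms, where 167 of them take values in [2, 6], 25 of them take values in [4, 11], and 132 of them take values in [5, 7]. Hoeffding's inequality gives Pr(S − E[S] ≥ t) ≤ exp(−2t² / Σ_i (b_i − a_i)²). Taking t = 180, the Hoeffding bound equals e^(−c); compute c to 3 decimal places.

14.644

Σ(b_i − a_i)² = 167·4² + 25·7² + 132·2² = 4425.
c = 2t² / 4425 = 2·180² / 4425 = 14.6441.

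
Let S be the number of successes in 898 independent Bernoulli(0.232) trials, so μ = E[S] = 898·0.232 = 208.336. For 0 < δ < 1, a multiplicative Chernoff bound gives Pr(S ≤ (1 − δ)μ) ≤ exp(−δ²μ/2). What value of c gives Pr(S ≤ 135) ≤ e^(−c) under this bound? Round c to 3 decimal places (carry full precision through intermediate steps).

12.907

Write 135 = (1 − δ)μ, so δ = 1 − 135/208.336 = 0.3520083…
Then the exponent is δ²μ/2 = (μ − 135)²/(2μ) = 12.907440.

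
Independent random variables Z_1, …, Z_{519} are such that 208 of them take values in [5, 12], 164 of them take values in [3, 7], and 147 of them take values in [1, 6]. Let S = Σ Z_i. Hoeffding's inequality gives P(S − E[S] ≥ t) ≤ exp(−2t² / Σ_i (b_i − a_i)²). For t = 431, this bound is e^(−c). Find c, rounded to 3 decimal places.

Σ(b_i − a_i)² = 208·7² + 164·4² + 147·5² = 16491.
c = 2t² / 16491 = 2·431² / 16491 = 22.5288.

22.529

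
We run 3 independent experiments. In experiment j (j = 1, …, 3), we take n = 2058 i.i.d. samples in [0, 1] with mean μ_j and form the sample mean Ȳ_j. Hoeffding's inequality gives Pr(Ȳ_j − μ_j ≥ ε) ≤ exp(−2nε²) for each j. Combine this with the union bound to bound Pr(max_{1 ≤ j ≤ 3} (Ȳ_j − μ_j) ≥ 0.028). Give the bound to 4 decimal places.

Per-experiment Hoeffding bound: exp(−2·2058·0.028²) = exp(−3.22694) = 0.039679.
Union bound over 3 events: 3·0.039679 = 0.11904.

0.1190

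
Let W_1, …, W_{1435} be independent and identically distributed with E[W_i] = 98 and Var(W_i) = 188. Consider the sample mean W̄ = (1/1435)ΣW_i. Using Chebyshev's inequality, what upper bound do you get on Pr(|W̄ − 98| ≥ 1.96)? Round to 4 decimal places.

0.0341

Var(W̄) = Var(W_i)/n = 188/1435 = 0.13101.
Chebyshev: Pr(|W̄ − 98| ≥ 1.96) ≤ Var(W̄)/(1.96)² = 188/(1435·1.96²) = 0.0341.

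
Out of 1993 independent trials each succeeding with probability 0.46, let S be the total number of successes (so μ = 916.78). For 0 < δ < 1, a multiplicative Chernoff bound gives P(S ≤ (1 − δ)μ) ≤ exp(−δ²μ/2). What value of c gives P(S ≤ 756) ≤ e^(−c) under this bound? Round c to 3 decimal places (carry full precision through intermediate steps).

14.098

Write 756 = (1 − δ)μ, so δ = 1 − 756/916.78 = 0.1753747…
Then the exponent is δ²μ/2 = (μ − 756)²/(2μ) = 14.098371.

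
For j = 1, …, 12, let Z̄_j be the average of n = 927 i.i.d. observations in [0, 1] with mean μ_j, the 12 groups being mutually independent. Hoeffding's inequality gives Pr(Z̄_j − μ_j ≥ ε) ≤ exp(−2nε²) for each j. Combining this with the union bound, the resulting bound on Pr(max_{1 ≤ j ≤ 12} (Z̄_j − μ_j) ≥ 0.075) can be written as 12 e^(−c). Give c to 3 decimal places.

Union bound over the 12 events: Pr(max_{1 ≤ j ≤ 12} (Z̄_j − μ_j) ≥ 0.075) ≤ 12·exp(−2nε²) = 12 exp(−2·927·0.075²).
So c = 2·927·0.075² = 10.4288.

10.429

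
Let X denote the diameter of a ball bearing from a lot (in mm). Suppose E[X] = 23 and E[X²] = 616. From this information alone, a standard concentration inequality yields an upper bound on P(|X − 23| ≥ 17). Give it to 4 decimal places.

The first two moments determine the variance, so Chebyshev's inequality is the sharpest standard bound available.
Var(X) = E[X²] − (E[X])² = 616 − 529 = 87.
Chebyshev's inequality: P(|X − μ| ≥ t) ≤ Var(X)/t² = 87/289 = 0.3010.

0.3010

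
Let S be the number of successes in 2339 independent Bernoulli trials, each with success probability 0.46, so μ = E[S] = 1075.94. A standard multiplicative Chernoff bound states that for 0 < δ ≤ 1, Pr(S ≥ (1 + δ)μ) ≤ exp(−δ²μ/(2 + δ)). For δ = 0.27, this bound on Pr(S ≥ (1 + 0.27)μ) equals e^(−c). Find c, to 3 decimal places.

c = δ²μ/(2 + δ) = 0.27²·1075.94/(2 + 0.27) = 34.5533.

34.553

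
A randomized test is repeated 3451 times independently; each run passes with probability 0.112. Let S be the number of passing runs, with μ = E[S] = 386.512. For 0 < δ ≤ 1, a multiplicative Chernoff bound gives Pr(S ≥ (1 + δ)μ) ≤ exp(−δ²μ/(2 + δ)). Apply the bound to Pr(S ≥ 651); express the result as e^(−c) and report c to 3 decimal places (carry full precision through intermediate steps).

Write 651 = (1 + δ)μ, so δ = 651/386.512 − 1 = 0.6842944…
Then the exponent is δ²μ/(2 + δ) = (651 − μ)² / (μ·(2 + δ)) = 67.424668.

67.425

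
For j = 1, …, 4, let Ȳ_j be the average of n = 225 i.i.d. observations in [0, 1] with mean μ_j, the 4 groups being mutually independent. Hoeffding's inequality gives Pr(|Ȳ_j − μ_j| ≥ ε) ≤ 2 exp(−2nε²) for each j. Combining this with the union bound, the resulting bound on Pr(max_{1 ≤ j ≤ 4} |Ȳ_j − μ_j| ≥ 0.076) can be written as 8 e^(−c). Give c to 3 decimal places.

Union bound over the 4 events: Pr(max_{1 ≤ j ≤ 4} |Ȳ_j − μ_j| ≥ 0.076) ≤ 4·2·exp(−2nε²) = 8 exp(−2·225·0.076²).
So c = 2·225·0.076² = 2.5992.

2.599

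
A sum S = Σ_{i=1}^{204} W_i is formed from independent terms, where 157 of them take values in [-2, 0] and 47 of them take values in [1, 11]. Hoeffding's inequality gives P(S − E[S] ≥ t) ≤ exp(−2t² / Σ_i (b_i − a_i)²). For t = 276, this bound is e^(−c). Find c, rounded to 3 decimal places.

28.595

Σ(b_i − a_i)² = 157·2² + 47·10² = 5328.
c = 2t² / 5328 = 2·276² / 5328 = 28.5946.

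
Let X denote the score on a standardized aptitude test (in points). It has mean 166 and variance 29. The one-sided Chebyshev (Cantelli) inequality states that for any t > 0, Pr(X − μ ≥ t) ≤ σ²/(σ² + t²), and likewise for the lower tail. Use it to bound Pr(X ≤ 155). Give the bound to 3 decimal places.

0.193

Here σ² = 29 and t = 11, so σ² + t² = 150.
Cantelli's bound: 29/150 = 0.1933.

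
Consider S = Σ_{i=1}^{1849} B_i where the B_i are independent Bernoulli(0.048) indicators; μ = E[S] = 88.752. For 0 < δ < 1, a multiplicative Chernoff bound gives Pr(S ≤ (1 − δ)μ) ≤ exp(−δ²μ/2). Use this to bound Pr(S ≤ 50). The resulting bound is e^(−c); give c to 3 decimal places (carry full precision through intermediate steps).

8.460

Write 50 = (1 − δ)μ, so δ = 1 − 50/88.752 = 0.4366324…
Then the exponent is δ²μ/2 = (μ − 50)²/(2μ) = 8.460190.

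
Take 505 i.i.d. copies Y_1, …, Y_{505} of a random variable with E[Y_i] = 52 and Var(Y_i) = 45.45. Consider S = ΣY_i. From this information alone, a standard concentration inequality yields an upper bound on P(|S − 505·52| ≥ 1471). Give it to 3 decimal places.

With mean and variance of each term known, Chebyshev's inequality bounds the deviation of the sum (or sample mean).
Var(S) = n·Var(Y_i) = 505·45.45 = 22952.25.
Chebyshev: P(|S − 505·52| ≥ 1471) ≤ Var(S)/1471² = 22952.25/2163841 = 0.0106.

0.011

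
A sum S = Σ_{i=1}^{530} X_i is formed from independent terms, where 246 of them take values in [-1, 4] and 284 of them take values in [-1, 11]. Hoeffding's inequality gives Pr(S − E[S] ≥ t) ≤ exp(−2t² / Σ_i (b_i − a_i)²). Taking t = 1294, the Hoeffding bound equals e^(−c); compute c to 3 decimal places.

71.183

Σ(b_i − a_i)² = 246·5² + 284·12² = 47046.
c = 2t² / 47046 = 2·1294² / 47046 = 71.1829.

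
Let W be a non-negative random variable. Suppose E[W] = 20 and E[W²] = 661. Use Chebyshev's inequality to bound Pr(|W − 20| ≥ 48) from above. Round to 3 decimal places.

0.113

Var(W) = E[W²] − (E[W])² = 661 − 400 = 261.
Chebyshev's inequality: Pr(|W − μ| ≥ t) ≤ Var(W)/t² = 261/2304 = 0.1133.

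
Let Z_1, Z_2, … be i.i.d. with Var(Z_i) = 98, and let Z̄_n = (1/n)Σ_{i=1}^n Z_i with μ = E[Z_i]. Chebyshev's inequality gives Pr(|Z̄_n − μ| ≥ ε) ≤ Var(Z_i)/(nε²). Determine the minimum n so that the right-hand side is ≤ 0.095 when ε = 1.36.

558

Require 98/(n·1.36²) ≤ 0.095, i.e. n ≥ 98/(0.095·1.36²) = 557.731.
The smallest integer n is 558.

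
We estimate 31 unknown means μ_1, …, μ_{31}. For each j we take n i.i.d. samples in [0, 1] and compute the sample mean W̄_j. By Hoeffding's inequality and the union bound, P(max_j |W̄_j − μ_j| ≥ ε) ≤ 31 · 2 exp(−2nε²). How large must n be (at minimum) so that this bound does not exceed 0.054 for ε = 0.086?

477

Need 2·31·exp(−2nε²) ≤ 0.054, i.e. exp(−2nε²) ≤ 0.054/62.
So 2nε² ≥ ln(62/0.054) = 7.045906.
Hence n ≥ 7.045906/(2·0.086²) = 476.332.
The smallest integer n is 477.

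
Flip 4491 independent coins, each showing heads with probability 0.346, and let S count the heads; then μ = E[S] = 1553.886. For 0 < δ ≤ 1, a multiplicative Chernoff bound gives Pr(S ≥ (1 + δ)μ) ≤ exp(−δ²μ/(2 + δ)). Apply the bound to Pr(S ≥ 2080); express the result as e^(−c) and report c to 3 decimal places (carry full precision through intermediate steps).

76.171

Write 2080 = (1 + δ)μ, so δ = 2080/1553.886 − 1 = 0.3385795…
Then the exponent is δ²μ/(2 + δ) = (2080 − μ)² / (μ·(2 + δ)) = 76.170783.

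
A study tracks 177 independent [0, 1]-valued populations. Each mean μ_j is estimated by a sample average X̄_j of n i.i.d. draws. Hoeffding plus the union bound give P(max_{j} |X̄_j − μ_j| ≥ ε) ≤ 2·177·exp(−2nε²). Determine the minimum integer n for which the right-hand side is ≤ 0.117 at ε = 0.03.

4453

Need 2·177·exp(−2nε²) ≤ 0.117, i.e. exp(−2nε²) ≤ 0.117/354.
So 2nε² ≥ ln(354/0.117) = 8.014878.
Hence n ≥ 8.014878/(2·0.03²) = 4452.710.
The smallest integer n is 4453.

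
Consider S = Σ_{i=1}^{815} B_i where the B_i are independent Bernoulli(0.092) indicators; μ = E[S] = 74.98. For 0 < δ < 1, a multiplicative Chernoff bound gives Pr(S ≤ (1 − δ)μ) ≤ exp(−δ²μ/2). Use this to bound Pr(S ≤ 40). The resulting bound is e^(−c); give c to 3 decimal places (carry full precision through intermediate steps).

Write 40 = (1 − δ)μ, so δ = 1 − 40/74.98 = 0.4665244…
Then the exponent is δ²μ/2 = (μ − 40)²/(2μ) = 8.159512.

8.160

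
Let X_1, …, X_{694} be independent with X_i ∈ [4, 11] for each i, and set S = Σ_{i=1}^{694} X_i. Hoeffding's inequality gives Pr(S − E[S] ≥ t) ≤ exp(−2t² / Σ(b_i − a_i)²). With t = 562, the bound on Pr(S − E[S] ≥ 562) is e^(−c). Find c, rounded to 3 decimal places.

18.576

Σ(b_i − a_i)² = 694·(7)² = 34006.
c = 2t²/34006 = 2·562²/34006 = 18.5758.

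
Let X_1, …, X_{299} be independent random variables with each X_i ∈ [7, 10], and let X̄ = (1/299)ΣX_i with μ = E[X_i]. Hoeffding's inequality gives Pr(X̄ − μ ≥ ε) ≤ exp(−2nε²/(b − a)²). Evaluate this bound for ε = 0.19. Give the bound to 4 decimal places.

0.0908

Exponent: 2nε²/(b − a)² = 2·299·0.19² / 3² = 2.39864.
Bound = exp(−2.39864) = 0.09084.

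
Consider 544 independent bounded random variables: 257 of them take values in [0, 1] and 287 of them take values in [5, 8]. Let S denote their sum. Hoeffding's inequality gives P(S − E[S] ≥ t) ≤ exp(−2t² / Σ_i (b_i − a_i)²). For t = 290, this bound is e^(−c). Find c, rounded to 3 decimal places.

59.225

Σ(b_i − a_i)² = 257·1² + 287·3² = 2840.
c = 2t² / 2840 = 2·290² / 2840 = 59.2254.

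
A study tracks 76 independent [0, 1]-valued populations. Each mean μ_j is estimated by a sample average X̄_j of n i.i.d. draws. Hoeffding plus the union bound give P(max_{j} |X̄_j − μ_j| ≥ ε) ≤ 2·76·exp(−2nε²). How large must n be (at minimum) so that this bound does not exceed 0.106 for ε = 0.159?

Need 2·76·exp(−2nε²) ≤ 0.106, i.e. exp(−2nε²) ≤ 0.106/152.
So 2nε² ≥ ln(152/0.106) = 7.268197.
Hence n ≥ 7.268197/(2·0.159²) = 143.748.
The smallest integer n is 144.

144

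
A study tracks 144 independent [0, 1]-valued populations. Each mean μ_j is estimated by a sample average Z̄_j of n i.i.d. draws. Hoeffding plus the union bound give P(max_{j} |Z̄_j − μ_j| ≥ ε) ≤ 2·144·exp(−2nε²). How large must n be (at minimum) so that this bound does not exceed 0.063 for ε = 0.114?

Need 2·144·exp(−2nε²) ≤ 0.063, i.e. exp(−2nε²) ≤ 0.063/288.
So 2nε² ≥ ln(288/0.063) = 8.427581.
Hence n ≥ 8.427581/(2·0.114²) = 324.237.
The smallest integer n is 325.

325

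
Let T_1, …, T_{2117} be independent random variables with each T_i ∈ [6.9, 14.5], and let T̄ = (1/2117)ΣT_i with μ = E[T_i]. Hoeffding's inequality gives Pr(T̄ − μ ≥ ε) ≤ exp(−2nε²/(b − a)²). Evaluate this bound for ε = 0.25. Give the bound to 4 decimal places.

Exponent: 2nε²/(b − a)² = 2·2117·0.25² / 7.6² = 4.58146.
Bound = exp(−4.58146) = 0.01024.

0.0102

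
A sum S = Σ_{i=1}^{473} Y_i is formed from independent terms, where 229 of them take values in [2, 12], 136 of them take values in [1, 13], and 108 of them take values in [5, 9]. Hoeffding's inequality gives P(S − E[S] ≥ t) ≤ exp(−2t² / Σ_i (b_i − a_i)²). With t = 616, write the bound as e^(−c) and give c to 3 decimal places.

Σ(b_i − a_i)² = 229·10² + 136·12² + 108·4² = 44212.
c = 2t² / 44212 = 2·616² / 44212 = 17.1653.

17.165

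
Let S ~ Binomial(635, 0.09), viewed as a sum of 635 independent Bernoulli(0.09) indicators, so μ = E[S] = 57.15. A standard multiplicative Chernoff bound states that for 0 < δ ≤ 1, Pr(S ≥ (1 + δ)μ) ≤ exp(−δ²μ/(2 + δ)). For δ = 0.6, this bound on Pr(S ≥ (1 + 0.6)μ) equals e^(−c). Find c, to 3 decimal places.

c = δ²μ/(2 + δ) = 0.6²·57.15/(2 + 0.6) = 7.9131.

7.913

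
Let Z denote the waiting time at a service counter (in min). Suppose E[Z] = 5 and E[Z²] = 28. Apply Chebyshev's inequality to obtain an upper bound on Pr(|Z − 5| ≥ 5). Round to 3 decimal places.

Var(Z) = E[Z²] − (E[Z])² = 28 − 25 = 3.
Chebyshev's inequality: Pr(|Z − μ| ≥ t) ≤ Var(Z)/t² = 3/25 = 0.1200.

0.120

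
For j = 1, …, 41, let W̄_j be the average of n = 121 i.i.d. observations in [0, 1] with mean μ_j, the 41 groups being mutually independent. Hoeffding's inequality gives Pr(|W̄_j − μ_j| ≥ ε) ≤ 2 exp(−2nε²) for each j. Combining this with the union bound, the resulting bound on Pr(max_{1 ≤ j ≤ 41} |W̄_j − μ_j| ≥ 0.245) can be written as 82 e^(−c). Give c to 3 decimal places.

Union bound over the 41 events: Pr(max_{1 ≤ j ≤ 41} |W̄_j − μ_j| ≥ 0.245) ≤ 41·2·exp(−2nε²) = 82 exp(−2·121·0.245²).
So c = 2·121·0.245² = 14.5260.

14.526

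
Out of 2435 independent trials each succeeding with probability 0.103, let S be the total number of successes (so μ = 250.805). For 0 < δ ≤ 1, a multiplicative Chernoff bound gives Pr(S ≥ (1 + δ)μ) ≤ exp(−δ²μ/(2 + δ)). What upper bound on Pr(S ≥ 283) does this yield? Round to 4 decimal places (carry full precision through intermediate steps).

Write 283 = (1 + δ)μ, so δ = 283/250.805 − 1 = 0.1283667…
Then the exponent is δ²μ/(2 + δ) = (283 − μ)² / (μ·(2 + δ)) = 1.941754.
Bound = exp(−1.941754) = 0.14345.

0.1435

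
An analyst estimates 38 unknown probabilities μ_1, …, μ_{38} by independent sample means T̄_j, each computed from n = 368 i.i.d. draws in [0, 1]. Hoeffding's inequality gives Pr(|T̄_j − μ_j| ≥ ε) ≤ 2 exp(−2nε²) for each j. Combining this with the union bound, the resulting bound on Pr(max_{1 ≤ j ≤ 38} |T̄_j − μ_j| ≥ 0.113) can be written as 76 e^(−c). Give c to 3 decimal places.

Union bound over the 38 events: Pr(max_{1 ≤ j ≤ 38} |T̄_j − μ_j| ≥ 0.113) ≤ 38·2·exp(−2nε²) = 76 exp(−2·368·0.113²).
So c = 2·368·0.113² = 9.3980.

9.398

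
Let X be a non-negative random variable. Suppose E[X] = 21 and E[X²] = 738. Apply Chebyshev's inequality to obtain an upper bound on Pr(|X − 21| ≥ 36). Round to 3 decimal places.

0.229

Var(X) = E[X²] − (E[X])² = 738 − 441 = 297.
Chebyshev's inequality: Pr(|X − μ| ≥ t) ≤ Var(X)/t² = 297/1296 = 0.2292.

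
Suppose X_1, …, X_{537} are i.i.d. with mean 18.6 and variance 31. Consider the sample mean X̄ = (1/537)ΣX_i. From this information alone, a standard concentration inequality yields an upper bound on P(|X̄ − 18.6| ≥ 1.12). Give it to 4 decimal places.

With mean and variance of each term known, Chebyshev's inequality bounds the deviation of the sum (or sample mean).
Var(X̄) = Var(X_i)/n = 31/537 = 0.057728.
Chebyshev: P(|X̄ − 18.6| ≥ 1.12) ≤ Var(X̄)/(1.12)² = 31/(537·1.12²) = 0.0460.

0.0460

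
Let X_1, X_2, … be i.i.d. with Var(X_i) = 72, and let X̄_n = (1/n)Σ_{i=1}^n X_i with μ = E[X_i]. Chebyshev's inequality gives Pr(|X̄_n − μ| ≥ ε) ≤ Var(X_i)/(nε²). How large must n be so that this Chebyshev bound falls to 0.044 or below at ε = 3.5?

Require 72/(n·3.5²) ≤ 0.044, i.e. n ≥ 72/(0.044·3.5²) = 133.581.
The smallest integer n is 134.

134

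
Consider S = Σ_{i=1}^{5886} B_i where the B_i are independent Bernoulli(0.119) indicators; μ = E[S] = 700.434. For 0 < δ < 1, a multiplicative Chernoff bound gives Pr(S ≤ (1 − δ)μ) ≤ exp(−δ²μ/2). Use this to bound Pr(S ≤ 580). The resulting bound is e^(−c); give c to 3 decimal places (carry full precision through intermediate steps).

Write 580 = (1 − δ)μ, so δ = 1 − 580/700.434 = 0.171942…
Then the exponent is δ²μ/2 = (μ − 580)²/(2μ) = 10.353829.

10.354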